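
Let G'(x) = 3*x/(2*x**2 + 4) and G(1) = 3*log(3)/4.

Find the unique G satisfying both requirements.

G(x) = 3*log(x**2 + 2)/4

The substitution u = x**2 + 2 works: G'(x) is exactly (dG/du)*(du/dx) for that inner function.
A general antiderivative is 3*log(x**2 + 2)/4 + C.
The condition gives C = 3*log(3)/4 - (3*log(3)/4) = 0.
So G(x) = 3*log(x**2 + 2)/4.
Check: d/dx[3*log(x**2 + 2)/4] = 3*x/(2*x**2 + 4) = G'(x).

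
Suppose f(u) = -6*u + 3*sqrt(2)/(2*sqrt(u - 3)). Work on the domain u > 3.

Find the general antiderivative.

Integrate term by term and add the pieces.
Check: d/du[-3*(u**2 - sqrt(2)*sqrt(u - 3))] = (-12*u*sqrt(u - 3) + 3*sqrt(2))/(2*sqrt(u - 3)), which equals f(u).

F(u) = -3*(u**2 - sqrt(2)*sqrt(u - 3)) + C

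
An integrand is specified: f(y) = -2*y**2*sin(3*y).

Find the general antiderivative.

F(y) = 2*y**2*cos(3*y)/3 - 4*y*sin(3*y)/9 - 4*cos(3*y)/27 + C

An antiderivative F(y) passes only if d/dy[F] lands on f(y) exactly.
Check: d/dy[2*y**2*cos(3*y)/3 - 4*y*sin(3*y)/9 - 4*cos(3*y)/27] = -2*y**2*sin(3*y) = f(y).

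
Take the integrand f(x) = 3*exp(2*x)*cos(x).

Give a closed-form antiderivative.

An antiderivative is F(x) = 3*(sin(x) + 2*cos(x))*exp(2*x)/5.

Differentiate the proposed F(x) back; it has to land on f(x) exactly.
Check: d/dx[3*(sin(x) + 2*cos(x))*exp(2*x)/5] = 3*exp(2*x)*cos(x) = f(x).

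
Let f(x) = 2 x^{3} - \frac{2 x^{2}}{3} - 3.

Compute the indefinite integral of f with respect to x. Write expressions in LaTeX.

F(x) = \frac{x^{4}}{2} - \frac{2 x^{3}}{9} - 3 x + C

The integrand splits into summands that can be handled one at a time.
Check: d/dx[\frac{x^{4}}{2} - \frac{2 x^{3}}{9} - 3 x] = 2 x^{3} - \frac{2 x^{2}}{3} - 3 = f(x).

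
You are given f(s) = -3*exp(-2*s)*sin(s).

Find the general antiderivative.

Whatever form F(s) takes, F'(s) = f(s) is non-negotiable.
Check: d/ds[6*exp(-2*s)*sin(s)/5 + 3*exp(-2*s)*cos(s)/5] = -3*exp(-2*s)*sin(s) = f(s).

F(s) = 6*exp(-2*s)*sin(s)/5 + 3*exp(-2*s)*cos(s)/5 + C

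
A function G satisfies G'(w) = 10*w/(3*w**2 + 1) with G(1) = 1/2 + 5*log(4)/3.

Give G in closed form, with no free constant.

The substitution u = 3*w**2 + 1 works: G'(w) is exactly (dG/du)*(du/dw) for that inner function.
A general antiderivative is 5*log(3*w**2 + 1)/3 + C.
The condition gives C = 1/2 + 5*log(4)/3 - (5*log(4)/3) = 1/2.
So G(w) = 5*log(3*w**2 + 1)/3 + 1/2.
Check: d/dw[5*log(3*w**2 + 1)/3 + 1/2] = 10*w/(3*w**2 + 1) = G'(w).

G(w) = 5*log(3*w**2 + 1)/3 + 1/2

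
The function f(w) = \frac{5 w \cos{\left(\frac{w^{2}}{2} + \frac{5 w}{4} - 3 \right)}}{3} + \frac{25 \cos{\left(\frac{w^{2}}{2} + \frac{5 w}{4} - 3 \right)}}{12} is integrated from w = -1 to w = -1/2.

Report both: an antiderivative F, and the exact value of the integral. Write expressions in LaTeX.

Antiderivative: F(w) = \frac{5 \sin{\left(\frac{w^{2}}{2} + \frac{5 w}{4} - 3 \right)}}{3}; value = \frac{5 \sin{\left(\frac{15}{4} \right)}}{3} - \frac{5 \sin{\left(\frac{7}{2} \right)}}{3}

f matches the chain-rule pattern g'(h)*h' with inner function h(w) = \frac{w^{2}}{2} + \frac{5 w}{4} - 3; substituting u = h(w) collapses the integral.
F(w) = \frac{5 \sin{\left(\frac{w^{2}}{2} + \frac{5 w}{4} - 3 \right)}}{3} is an antiderivative of f.
Check: d/dw[\frac{5 \sin{\left(\frac{w^{2}}{2} + \frac{5 w}{4} - 3 \right)}}{3}] = \frac{5 w \cos{\left(\frac{w^{2}}{2} + \frac{5 w}{4} - 3 \right)}}{3} + \frac{25 \cos{\left(\frac{w^{2}}{2} + \frac{5 w}{4} - 3 \right)}}{12} = f(w).
F(-1/2) = - \frac{5 \sin{\left(\frac{7}{2} \right)}}{3}; F(-1) = - \frac{5 \sin{\left(\frac{15}{4} \right)}}{3}.
Integral = F(-1/2) - F(-1) = \frac{5 \sin{\left(\frac{15}{4} \right)}}{3} - \frac{5 \sin{\left(\frac{7}{2} \right)}}{3}.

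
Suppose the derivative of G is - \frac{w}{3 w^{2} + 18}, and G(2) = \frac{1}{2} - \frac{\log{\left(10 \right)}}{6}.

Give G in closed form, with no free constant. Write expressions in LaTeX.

The substitution u = w^{2} + 6 works: G'(w) is exactly (dG/du)*(du/dw) for that inner function.
A general antiderivative is - \frac{\log{\left(w^{2} + 6 \right)}}{6} + C.
The condition gives C = \frac{1}{2} - \frac{\log{\left(10 \right)}}{6} - (- \frac{\log{\left(10 \right)}}{6}) = \frac{1}{2}.
So G(w) = \frac{3 - \log{\left(w^{2} + 6 \right)}}{6}.
Check: d/dw[\frac{3 - \log{\left(w^{2} + 6 \right)}}{6}] = - \frac{w}{3 w^{2} + 18} = G'(w).

G(w) = \frac{3 - \log{\left(w^{2} + 6 \right)}}{6}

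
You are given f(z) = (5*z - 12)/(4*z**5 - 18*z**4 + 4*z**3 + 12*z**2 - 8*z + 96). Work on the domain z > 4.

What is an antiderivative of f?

Factor the denominator (2*(z - 4)*(z - 2)*(2*z + 3)*(z**2 + 2)) and decompose: f = (23*z - 94)/(612*(z**2 + 2)) - 156/(1309*(2*z + 3)) + 1/(84*(z - 2)) + 1/(99*(z - 4)); each piece integrates to a log, atan, or power term.
Check: d/dz[log(z - 4)/99 + log(z - 2)/84 - 78*log(z + 3/2)/1309 + 23*log(z**2 + 2)/1224 - 47*sqrt(2)*atan(sqrt(2)*z/2)/612] = (5*z - 12)/(4*z**5 - 18*z**4 + 4*z**3 + 12*z**2 - 8*z + 96) = f(z).

An antiderivative is F(z) = log(z - 4)/99 + log(z - 2)/84 - 78*log(z + 3/2)/1309 + 23*log(z**2 + 2)/1224 - 47*sqrt(2)*atan(sqrt(2)*z/2)/612.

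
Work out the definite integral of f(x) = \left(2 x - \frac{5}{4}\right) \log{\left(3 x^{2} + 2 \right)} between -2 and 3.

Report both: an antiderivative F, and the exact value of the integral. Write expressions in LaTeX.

Antiderivative: F(x) = \frac{12 x^{2} \log{\left(3 x^{2} + 2 \right)} - 12 x^{2} - 15 x \log{\left(3 x^{2} + 2 \right)} + 30 x + 8 \log{\left(x^{2} + \frac{2}{3} \right)} - 10 \sqrt{6} \operatorname{atan}{\left(\frac{\sqrt{6} x}{2} \right)}}{12}; value = - \frac{13 \log{\left(14 \right)}}{2} - \frac{5 \sqrt{6} \operatorname{atan}{\left(\frac{3 \sqrt{6}}{2} \right)}}{6} - \frac{5 \sqrt{6} \operatorname{atan}{\left(\sqrt{6} \right)}}{6} - \frac{2 \log{\left(\frac{14}{3} \right)}}{3} + \frac{2 \log{\left(\frac{29}{3} \right)}}{3} + \frac{15}{2} + \frac{21 \log{\left(29 \right)}}{4}

An antiderivative F(x) passes only if d/dx[F] lands on f(x) exactly.
F(x) = \frac{12 x^{2} \log{\left(3 x^{2} + 2 \right)} - 12 x^{2} - 15 x \log{\left(3 x^{2} + 2 \right)} + 30 x + 8 \log{\left(x^{2} + \frac{2}{3} \right)} - 10 \sqrt{6} \operatorname{atan}{\left(\frac{\sqrt{6} x}{2} \right)}}{12} is an antiderivative of f.
Check: d/dx[\frac{12 x^{2} \log{\left(3 x^{2} + 2 \right)} - 12 x^{2} - 15 x \log{\left(3 x^{2} + 2 \right)} + 30 x + 8 \log{\left(x^{2} + \frac{2}{3} \right)} - 10 \sqrt{6} \operatorname{atan}{\left(\frac{\sqrt{6} x}{2} \right)}}{12}] = 2 x \log{\left(3 x^{2} + 2 \right)} - \frac{5 \log{\left(3 x^{2} + 2 \right)}}{4}, which equals f(x).
F(3) = - \frac{5 \sqrt{6} \operatorname{atan}{\left(\frac{3 \sqrt{6}}{2} \right)}}{6} - \frac{3}{2} + \frac{2 \log{\left(\frac{29}{3} \right)}}{3} + \frac{21 \log{\left(29 \right)}}{4}; F(-2) = -9 + \frac{2 \log{\left(\frac{14}{3} \right)}}{3} + \frac{5 \sqrt{6} \operatorname{atan}{\left(\sqrt{6} \right)}}{6} + \frac{13 \log{\left(14 \right)}}{2}.
Integral = F(3) - F(-2) = - \frac{13 \log{\left(14 \right)}}{2} - \frac{5 \sqrt{6} \operatorname{atan}{\left(\frac{3 \sqrt{6}}{2} \right)}}{6} - \frac{5 \sqrt{6} \operatorname{atan}{\left(\sqrt{6} \right)}}{6} - \frac{2 \log{\left(\frac{14}{3} \right)}}{3} + \frac{2 \log{\left(\frac{29}{3} \right)}}{3} + \frac{15}{2} + \frac{21 \log{\left(29 \right)}}{4}.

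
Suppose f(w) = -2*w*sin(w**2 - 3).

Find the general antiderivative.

The substitution u = w**2 - 3 works: f is exactly (dF/du)*(du/dw) for that inner function.
Check: d/dw[cos(w**2 - 3)] = -2*w*sin(w**2 - 3) = f(w).

F(w) = cos(w**2 - 3) + C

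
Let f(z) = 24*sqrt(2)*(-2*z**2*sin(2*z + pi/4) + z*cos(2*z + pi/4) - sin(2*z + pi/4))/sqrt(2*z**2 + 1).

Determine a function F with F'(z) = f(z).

An antiderivative is F(z) = 12*sqrt(4*z**2 + 2)*cos(2*z + pi/4).

Recognize the product-rule pattern: f = u'v + uv' with u = 12*sqrt(4*z**2 + 2), v = cos(2*z + pi/4), so integration by parts undoes it.
Check: d/dz[12*sqrt(4*z**2 + 2)*cos(2*z + pi/4)] = (-48*sqrt(2)*z**2*sin(2*z + pi/4) + 24*sqrt(2)*z*cos(2*z + pi/4) - 24*sqrt(2)*sin(2*z + pi/4))/sqrt(2*z**2 + 1), which equals f(z).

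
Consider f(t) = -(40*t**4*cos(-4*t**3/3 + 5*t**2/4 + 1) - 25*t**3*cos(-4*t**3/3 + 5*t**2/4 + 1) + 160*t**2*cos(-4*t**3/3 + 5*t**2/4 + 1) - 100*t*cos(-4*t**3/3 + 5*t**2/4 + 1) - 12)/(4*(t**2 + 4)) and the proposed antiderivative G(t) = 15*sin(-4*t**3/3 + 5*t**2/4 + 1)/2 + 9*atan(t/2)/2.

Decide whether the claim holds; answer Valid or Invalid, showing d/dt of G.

Invalid: d/dt[G] - f = (-40*t**4*cos(-4*t**3/3 + 5*t**2/4 + 1) + 25*t**3*cos(-4*t**3/3 + 5*t**2/4 + 1) - 160*t**2*cos(-4*t**3/3 + 5*t**2/4 + 1) + 100*t*cos(-4*t**3/3 + 5*t**2/4 + 1) + 12)/(2*t**2 + 8), which is not 0.

d/dt[G] = (-120*t**4*cos(-4*t**3/3 + 5*t**2/4 + 1) + 75*t**3*cos(-4*t**3/3 + 5*t**2/4 + 1) - 480*t**2*cos(-4*t**3/3 + 5*t**2/4 + 1) + 300*t*cos(-4*t**3/3 + 5*t**2/4 + 1) + 36)/(4*t**2 + 16)
d/dt[G] - f(t) = (-40*t**4*cos(-4*t**3/3 + 5*t**2/4 + 1) + 25*t**3*cos(-4*t**3/3 + 5*t**2/4 + 1) - 160*t**2*cos(-4*t**3/3 + 5*t**2/4 + 1) + 100*t*cos(-4*t**3/3 + 5*t**2/4 + 1) + 12)/(2*t**2 + 8) != 0.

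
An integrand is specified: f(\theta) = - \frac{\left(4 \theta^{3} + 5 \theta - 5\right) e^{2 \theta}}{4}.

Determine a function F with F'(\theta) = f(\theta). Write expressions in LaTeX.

An antiderivative is F(\theta) = - \frac{\left(8 \theta^{3} - 12 \theta^{2} + 22 \theta - 21\right) e^{2 \theta}}{16}.

f has the shape u'v + uv' for u = - \frac{\theta^{3}}{2} + \frac{3 \theta^{2}}{4} - \frac{11 \theta}{8} + \frac{21}{16} and v = e^{2 \theta} — it is the derivative of the product u*v.
Check: d/d\theta[- \frac{\left(8 \theta^{3} - 12 \theta^{2} + 22 \theta - 21\right) e^{2 \theta}}{16}] = - \theta^{3} e^{2 \theta} - \frac{5 \theta e^{2 \theta}}{4} + \frac{5 e^{2 \theta}}{4}, which equals f(\theta).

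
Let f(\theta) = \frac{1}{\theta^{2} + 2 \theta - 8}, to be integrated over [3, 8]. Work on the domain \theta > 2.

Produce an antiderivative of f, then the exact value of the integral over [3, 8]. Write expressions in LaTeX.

Factor the denominator (\left(\theta - 2\right) \left(\theta + 4\right)) and decompose: f = - \frac{1}{6 \left(\theta + 4\right)} + \frac{1}{6 \left(\theta - 2\right)}; each piece integrates to a log, atan, or power term.
F(\theta) = - \frac{- \log{\left(\theta - 2 \right)} + \log{\left(\theta + 4 \right)}}{6} is an antiderivative of f.
Check: d/d\theta[- \frac{- \log{\left(\theta - 2 \right)} + \log{\left(\theta + 4 \right)}}{6}] = \frac{1}{\theta^{2} + 2 \theta - 8} = f(\theta).
F(8) = - \frac{\log{\left(12 \right)}}{6} + \frac{\log{\left(6 \right)}}{6}; F(3) = - \frac{\log{\left(7 \right)}}{6}.
Integral = F(8) - F(3) = - \frac{\log{\left(12 \right)}}{6} + \frac{\log{\left(6 \right)}}{6} + \frac{\log{\left(7 \right)}}{6}.

Antiderivative: F(\theta) = - \frac{- \log{\left(\theta - 2 \right)} + \log{\left(\theta + 4 \right)}}{6}; value = - \frac{\log{\left(12 \right)}}{6} + \frac{\log{\left(6 \right)}}{6} + \frac{\log{\left(7 \right)}}{6}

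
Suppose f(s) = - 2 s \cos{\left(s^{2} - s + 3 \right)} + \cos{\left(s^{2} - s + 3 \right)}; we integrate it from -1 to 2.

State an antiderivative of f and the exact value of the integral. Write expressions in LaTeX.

f matches the chain-rule pattern g'(h)*h' with inner function h(s) = s^{2} - s + 3; substituting u = h(s) collapses the integral.
F(s) = - \sin{\left(s^{2} - s + 3 \right)} is an antiderivative of f.
Check: d/ds[- \sin{\left(s^{2} - s + 3 \right)}] = - 2 s \cos{\left(s^{2} - s + 3 \right)} + \cos{\left(s^{2} - s + 3 \right)} = f(s).
F(2) = - \sin{\left(5 \right)}; F(-1) = - \sin{\left(5 \right)}.
Integral = F(2) - F(-1) = 0.

Antiderivative: F(s) = - \sin{\left(s^{2} - s + 3 \right)}; value = 0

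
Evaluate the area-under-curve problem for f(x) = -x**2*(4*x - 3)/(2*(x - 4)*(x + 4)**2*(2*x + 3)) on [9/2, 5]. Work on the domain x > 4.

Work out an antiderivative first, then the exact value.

The denominator factors as 2*(x - 4)*(x + 4)**2*(2*x + 3); partial fractions split f into directly integrable pieces: -81/(275*(2*x + 3)) - 141/(200*(x + 4)) + 19/(5*(x + 4)**2) - 13/(88*(x - 4)).
F(x) = -13*log(x - 4)/88 - 81*log(x + 3/2)/550 - 141*log(x + 4)/200 - 19/(5*x + 20) is an antiderivative of f.
Check: d/dx[-13*log(x - 4)/88 - 81*log(x + 3/2)/550 - 141*log(x + 4)/200 - 19/(5*x + 20)] = (-4*x**3 + 3*x**2)/(4*x**4 + 22*x**3 - 40*x**2 - 352*x - 384), which equals f(x).
F(5) = -141*log(9)/200 - 19/45 - 81*log(13/2)/550; F(9/2) = -141*log(17/2)/200 - 38/85 - 81*log(6)/550 + 13*log(2)/88.
Integral = F(5) - F(9/2) = -141*log(9)/200 - 81*log(13/2)/550 - 13*log(2)/88 + 19/765 + 81*log(6)/550 + 141*log(17/2)/200.

Antiderivative: F(x) = -13*log(x - 4)/88 - 81*log(x + 3/2)/550 - 141*log(x + 4)/200 - 19/(5*x + 20); value = -141*log(9)/200 - 81*log(13/2)/550 - 13*log(2)/88 + 19/765 + 81*log(6)/550 + 141*log(17/2)/200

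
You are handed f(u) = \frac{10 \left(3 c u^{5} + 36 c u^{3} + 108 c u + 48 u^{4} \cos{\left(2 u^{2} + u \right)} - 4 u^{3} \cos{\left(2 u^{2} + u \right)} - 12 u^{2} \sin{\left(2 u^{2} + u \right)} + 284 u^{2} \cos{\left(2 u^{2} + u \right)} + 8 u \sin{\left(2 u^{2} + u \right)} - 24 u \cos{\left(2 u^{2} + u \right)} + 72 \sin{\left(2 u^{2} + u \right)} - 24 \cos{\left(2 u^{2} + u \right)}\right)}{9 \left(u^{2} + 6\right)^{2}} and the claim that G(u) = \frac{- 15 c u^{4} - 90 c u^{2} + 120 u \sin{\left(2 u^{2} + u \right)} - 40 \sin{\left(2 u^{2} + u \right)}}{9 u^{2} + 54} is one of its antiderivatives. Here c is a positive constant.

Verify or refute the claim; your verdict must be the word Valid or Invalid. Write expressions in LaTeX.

d/du[G] = \frac{- 30 c u^{5} - 360 c u^{3} - 1080 c u + 480 u^{4} \cos{\left(2 u^{2} + u \right)} - 40 u^{3} \cos{\left(2 u^{2} + u \right)} - 120 u^{2} \sin{\left(2 u^{2} + u \right)} + 2840 u^{2} \cos{\left(2 u^{2} + u \right)} + 80 u \sin{\left(2 u^{2} + u \right)} - 240 u \cos{\left(2 u^{2} + u \right)} + 720 \sin{\left(2 u^{2} + u \right)} - 240 \cos{\left(2 u^{2} + u \right)}}{9 u^{4} + 108 u^{2} + 324}
d/du[G] - f(u) = - \frac{20 c u}{3} != 0.

Invalid: d/du[G] - f = - \frac{20 c u}{3}, which is not 0.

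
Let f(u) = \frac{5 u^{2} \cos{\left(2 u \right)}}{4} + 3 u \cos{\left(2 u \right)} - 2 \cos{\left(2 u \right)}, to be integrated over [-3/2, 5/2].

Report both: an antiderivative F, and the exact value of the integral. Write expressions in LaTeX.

The integrand splits into summands that can be handled one at a time.
F(u) = \frac{5 u^{2} \sin{\left(2 u \right)}}{8} + \frac{3 u \sin{\left(2 u \right)}}{2} + \frac{5 u \cos{\left(2 u \right)}}{8} - \frac{21 \sin{\left(2 u \right)}}{16} + \frac{3 \cos{\left(2 u \right)}}{4} is an antiderivative of f.
Check: d/du[\frac{5 u^{2} \sin{\left(2 u \right)}}{8} + \frac{3 u \sin{\left(2 u \right)}}{2} + \frac{5 u \cos{\left(2 u \right)}}{8} - \frac{21 \sin{\left(2 u \right)}}{16} + \frac{3 \cos{\left(2 u \right)}}{4}] = \frac{5 u^{2} \cos{\left(2 u \right)}}{4} + 3 u \cos{\left(2 u \right)} - 2 \cos{\left(2 u \right)} = f(u).
F(5/2) = \frac{203 \sin{\left(5 \right)}}{32} + \frac{37 \cos{\left(5 \right)}}{16}; F(-3/2) = - \frac{3 \cos{\left(3 \right)}}{16} + \frac{69 \sin{\left(3 \right)}}{32}.
Integral = F(5/2) - F(-3/2) = \frac{203 \sin{\left(5 \right)}}{32} - \frac{69 \sin{\left(3 \right)}}{32} + \frac{3 \cos{\left(3 \right)}}{16} + \frac{37 \cos{\left(5 \right)}}{16}.

Antiderivative: F(u) = \frac{5 u^{2} \sin{\left(2 u \right)}}{8} + \frac{3 u \sin{\left(2 u \right)}}{2} + \frac{5 u \cos{\left(2 u \right)}}{8} - \frac{21 \sin{\left(2 u \right)}}{16} + \frac{3 \cos{\left(2 u \right)}}{4}; value = \frac{203 \sin{\left(5 \right)}}{32} - \frac{69 \sin{\left(3 \right)}}{32} + \frac{3 \cos{\left(3 \right)}}{16} + \frac{37 \cos{\left(5 \right)}}{16}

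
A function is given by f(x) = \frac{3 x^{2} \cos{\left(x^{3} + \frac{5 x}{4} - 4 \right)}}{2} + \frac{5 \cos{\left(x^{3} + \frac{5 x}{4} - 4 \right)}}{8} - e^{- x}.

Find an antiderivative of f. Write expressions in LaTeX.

The integrand splits into summands that can be handled one at a time.
Check: d/dx[\frac{\left(e^{x} \sin{\left(x^{3} + \frac{5 x}{4} - 4 \right)} + 2\right) e^{- x}}{2}] = \frac{\left(12 x^{2} e^{x} \cos{\left(x^{3} + \frac{5 x}{4} - 4 \right)} + 5 e^{x} \cos{\left(x^{3} + \frac{5 x}{4} - 4 \right)} - 8\right) e^{- x}}{8}, which equals f(x).

An antiderivative is F(x) = \frac{\left(e^{x} \sin{\left(x^{3} + \frac{5 x}{4} - 4 \right)} + 2\right) e^{- x}}{2}.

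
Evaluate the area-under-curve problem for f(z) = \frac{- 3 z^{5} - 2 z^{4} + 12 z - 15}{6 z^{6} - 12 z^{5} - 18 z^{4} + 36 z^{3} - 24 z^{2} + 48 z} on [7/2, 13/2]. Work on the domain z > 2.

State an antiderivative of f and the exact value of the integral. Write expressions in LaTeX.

Antiderivative: F(z) = \frac{- 1500 \left(z - 2\right) \log{\left(z \right)} - 2151 \left(z - 2\right) \log{\left(z - 2 \right)} - 125 \left(z - 2\right) \log{\left(z + 2 \right)} + 688 \left(z - 2\right) \log{\left(z^{2} + 1 \right)} + 32 \left(z - 2\right) \operatorname{atan}{\left(z \right)} + 2380}{4800 \left(z - 2\right)}; value = - \frac{717 \log{\left(\frac{9}{2} \right)}}{1600} - \frac{5 \log{\left(\frac{13}{2} \right)}}{16} - \frac{43 \log{\left(\frac{53}{4} \right)}}{300} - \frac{119}{540} - \frac{5 \log{\left(\frac{17}{2} \right)}}{192} - \frac{\operatorname{atan}{\left(\frac{7}{2} \right)}}{150} + \frac{\operatorname{atan}{\left(\frac{13}{2} \right)}}{150} + \frac{5 \log{\left(\frac{11}{2} \right)}}{192} + \frac{717 \log{\left(\frac{3}{2} \right)}}{1600} + \frac{5 \log{\left(\frac{7}{2} \right)}}{16} + \frac{43 \log{\left(\frac{173}{4} \right)}}{300}

The denominator factors as 6 z \left(z - 2\right)^{2} \left(z + 2\right) \left(z^{2} + 1\right); partial fractions split f into directly integrable pieces: \frac{43 z + 1}{150 \left(z^{2} + 1\right)} - \frac{5}{192 \left(z + 2\right)} - \frac{717}{1600 \left(z - 2\right)} - \frac{119}{240 \left(z - 2\right)^{2}} - \frac{5}{16 z}.
F(z) = \frac{- 1500 \left(z - 2\right) \log{\left(z \right)} - 2151 \left(z - 2\right) \log{\left(z - 2 \right)} - 125 \left(z - 2\right) \log{\left(z + 2 \right)} + 688 \left(z - 2\right) \log{\left(z^{2} + 1 \right)} + 32 \left(z - 2\right) \operatorname{atan}{\left(z \right)} + 2380}{4800 \left(z - 2\right)} is an antiderivative of f.
Check: d/dz[\frac{- 1500 \left(z - 2\right) \log{\left(z \right)} - 2151 \left(z - 2\right) \log{\left(z - 2 \right)} - 125 \left(z - 2\right) \log{\left(z + 2 \right)} + 688 \left(z - 2\right) \log{\left(z^{2} + 1 \right)} + 32 \left(z - 2\right) \operatorname{atan}{\left(z \right)} + 2380}{4800 \left(z - 2\right)}] = \frac{- 3 z^{5} - 2 z^{4} + 12 z - 15}{6 z^{6} - 12 z^{5} - 18 z^{4} + 36 z^{3} - 24 z^{2} + 48 z} = f(z).
F(13/2) = - \frac{717 \log{\left(\frac{9}{2} \right)}}{1600} - \frac{5 \log{\left(\frac{13}{2} \right)}}{16} - \frac{5 \log{\left(\frac{17}{2} \right)}}{192} + \frac{\operatorname{atan}{\left(\frac{13}{2} \right)}}{150} + \frac{119}{1080} + \frac{43 \log{\left(\frac{173}{4} \right)}}{300}; F(7/2) = - \frac{5 \log{\left(\frac{7}{2} \right)}}{16} - \frac{717 \log{\left(\frac{3}{2} \right)}}{1600} - \frac{5 \log{\left(\frac{11}{2} \right)}}{192} + \frac{\operatorname{atan}{\left(\frac{7}{2} \right)}}{150} + \frac{119}{360} + \frac{43 \log{\left(\frac{53}{4} \right)}}{300}.
Integral = F(13/2) - F(7/2) = - \frac{717 \log{\left(\frac{9}{2} \right)}}{1600} - \frac{5 \log{\left(\frac{13}{2} \right)}}{16} - \frac{43 \log{\left(\frac{53}{4} \right)}}{300} - \frac{119}{540} - \frac{5 \log{\left(\frac{17}{2} \right)}}{192} - \frac{\operatorname{atan}{\left(\frac{7}{2} \right)}}{150} + \frac{\operatorname{atan}{\left(\frac{13}{2} \right)}}{150} + \frac{5 \log{\left(\frac{11}{2} \right)}}{192} + \frac{717 \log{\left(\frac{3}{2} \right)}}{1600} + \frac{5 \log{\left(\frac{7}{2} \right)}}{16} + \frac{43 \log{\left(\frac{173}{4} \right)}}{300}.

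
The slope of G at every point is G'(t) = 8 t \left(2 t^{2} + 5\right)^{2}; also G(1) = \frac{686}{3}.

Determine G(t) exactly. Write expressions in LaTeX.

G(t) = - \frac{2 \left(- 2 t^{2} - 5\right)^{3}}{3}

The substitution u = - 2 t^{2} - 5 works: G'(t) is exactly (dG/du)*(du/dt) for that inner function.
A general antiderivative is - \frac{2 \left(- 2 t^{2} - 5\right)^{3}}{3} + C.
The condition gives C = \frac{686}{3} - (\frac{686}{3}) = 0.
So G(t) = - \frac{2 \left(- 2 t^{2} - 5\right)^{3}}{3}.
Check: d/dt[- \frac{2 \left(- 2 t^{2} - 5\right)^{3}}{3}] = 32 t^{5} + 160 t^{3} + 200 t, which equals G'(t).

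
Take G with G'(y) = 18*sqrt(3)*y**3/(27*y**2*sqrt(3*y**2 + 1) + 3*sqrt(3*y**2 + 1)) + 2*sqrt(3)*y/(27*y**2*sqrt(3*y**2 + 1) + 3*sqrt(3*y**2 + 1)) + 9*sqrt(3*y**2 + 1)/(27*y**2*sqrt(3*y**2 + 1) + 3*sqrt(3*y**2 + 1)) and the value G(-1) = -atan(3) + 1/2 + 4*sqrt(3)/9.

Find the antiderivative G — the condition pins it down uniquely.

Integrate term by term and add the pieces.
A general antiderivative is sqrt(4*y**2 + 4/3)/3 + atan(3*y) + C.
The condition gives C = -atan(3) + 1/2 + 4*sqrt(3)/9 - (-atan(3) + 4*sqrt(3)/9) = 1/2.
So G(y) = sqrt(4*y**2 + 4/3)/3 + atan(3*y) + 1/2.
Check: d/dy[sqrt(4*y**2 + 4/3)/3 + atan(3*y) + 1/2] = (18*sqrt(3)*y**3 + 2*sqrt(3)*y + 9*sqrt(3*y**2 + 1))/(27*y**2*sqrt(3*y**2 + 1) + 3*sqrt(3*y**2 + 1)), which equals G'(y).

G(y) = sqrt(4*y**2 + 4/3)/3 + atan(3*y) + 1/2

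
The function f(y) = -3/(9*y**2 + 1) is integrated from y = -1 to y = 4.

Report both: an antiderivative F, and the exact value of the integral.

Check any antiderivative F(y) by computing F'(y) and comparing it with f(y).
F(y) = -atan(3*y) is an antiderivative of f.
Check: d/dy[-atan(3*y)] = -3/(9*y**2 + 1) = f(y).
F(4) = -atan(12); F(-1) = atan(3).
Integral = F(4) - F(-1) = -atan(12) - atan(3).

Antiderivative: F(y) = -atan(3*y); value = -atan(12) - atan(3)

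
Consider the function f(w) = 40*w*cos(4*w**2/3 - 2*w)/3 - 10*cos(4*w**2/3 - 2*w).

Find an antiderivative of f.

The substitution u = 4*w**2/3 - 2*w works: f is exactly (dF/du)*(du/dw) for that inner function.
Check: d/dw[5*sin(4*w**2/3 - 2*w)] = 40*w*cos(4*w**2/3 - 2*w)/3 - 10*cos(4*w**2/3 - 2*w) = f(w).

An antiderivative is F(w) = 5*sin(4*w**2/3 - 2*w).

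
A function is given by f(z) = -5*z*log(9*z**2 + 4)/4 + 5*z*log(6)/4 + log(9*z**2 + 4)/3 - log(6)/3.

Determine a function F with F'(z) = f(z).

An antiderivative is F(z) = (45*z**2 + 3*z*(8 - 15*z)*log(3*z**2/2 + 2/3) - 48*z - 20*log(z**2 + 4/9) + 32*atan(3*z/2))/72.

Integrate term by term and add the pieces.
Check: d/dz[(45*z**2 + 3*z*(8 - 15*z)*log(3*z**2/2 + 2/3) - 48*z - 20*log(z**2 + 4/9) + 32*atan(3*z/2))/72] = -5*z*log(9*z**2 + 4)/4 + 5*z*log(6)/4 + log(9*z**2 + 4)/3 - log(6)/3 = f(z).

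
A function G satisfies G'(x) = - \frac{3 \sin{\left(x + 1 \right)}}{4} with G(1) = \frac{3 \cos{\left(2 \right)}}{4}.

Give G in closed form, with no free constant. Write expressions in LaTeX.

Recover the given G'(x) by differentiating a candidate G(x); any mismatch rules it out.
A general antiderivative is \frac{3 \cos{\left(x + 1 \right)}}{4} + C.
The condition gives C = \frac{3 \cos{\left(2 \right)}}{4} - (\frac{3 \cos{\left(2 \right)}}{4}) = 0.
So G(x) = \frac{3 \cos{\left(x + 1 \right)}}{4}.
Check: d/dx[\frac{3 \cos{\left(x + 1 \right)}}{4}] = - \frac{3 \sin{\left(x + 1 \right)}}{4} = G'(x).

G(x) = \frac{3 \cos{\left(x + 1 \right)}}{4}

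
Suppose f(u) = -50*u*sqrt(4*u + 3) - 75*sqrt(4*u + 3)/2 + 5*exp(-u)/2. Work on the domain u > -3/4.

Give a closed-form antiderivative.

The integrand splits into summands that can be handled one at a time.
Check: d/du[-5*(16*u**2*sqrt(4*u + 3)*exp(u) + 24*u*sqrt(4*u + 3)*exp(u) + 9*sqrt(4*u + 3)*exp(u) + 2)*exp(-u)/4] = (-400*u**2*exp(u) - 600*u*exp(u) + 5*sqrt(4*u + 3) - 225*exp(u))*exp(-u)/(2*sqrt(4*u + 3)), which equals f(u).

An antiderivative is F(u) = -5*(16*u**2*sqrt(4*u + 3)*exp(u) + 24*u*sqrt(4*u + 3)*exp(u) + 9*sqrt(4*u + 3)*exp(u) + 2)*exp(-u)/4.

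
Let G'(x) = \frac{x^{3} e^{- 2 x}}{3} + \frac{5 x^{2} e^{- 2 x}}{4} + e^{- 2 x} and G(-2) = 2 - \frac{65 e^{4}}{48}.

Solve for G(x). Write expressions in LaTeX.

G'(x) has the shape u'v + uv' for u = - \frac{x^{3}}{6} - \frac{7 x^{2}}{8} - \frac{7 x}{8} - \frac{15}{16} and v = e^{- 2 x} — it is the derivative of the product u*v.
A general antiderivative is \frac{\left(- 8 x^{3} - 42 x^{2} - 42 x - 45\right) e^{- 2 x}}{48} + C.
The condition gives C = 2 - \frac{65 e^{4}}{48} - (- \frac{65 e^{4}}{48}) = 2.
So G(x) = - \frac{\left(8 x^{3} + 42 x^{2} + 42 x - 96 e^{2 x} + 45\right) e^{- 2 x}}{48}.
Check: d/dx[- \frac{\left(8 x^{3} + 42 x^{2} + 42 x - 96 e^{2 x} + 45\right) e^{- 2 x}}{48}] = \frac{\left(4 x^{3} + 15 x^{2} + 12\right) e^{- 2 x}}{12}, which equals G'(x).

G(x) = - \frac{\left(8 x^{3} + 42 x^{2} + 42 x - 96 e^{2 x} + 45\right) e^{- 2 x}}{48}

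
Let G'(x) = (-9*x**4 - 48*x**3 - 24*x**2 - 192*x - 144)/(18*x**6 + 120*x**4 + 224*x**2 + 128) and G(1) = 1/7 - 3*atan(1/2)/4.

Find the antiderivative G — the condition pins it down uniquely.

Recover the given G'(x) by differentiating a candidate G(x); any mismatch rules it out.
A general antiderivative is (2 - 3*x/2)/(3*x**2/2 + 2) - 3*atan(x/2)/4 + C.
The condition gives C = 1/7 - 3*atan(1/2)/4 - (1/7 - 3*atan(1/2)/4) = 0.
So G(x) = (2 - 3*x/2)/(3*x**2/2 + 2) - 3*atan(x/2)/4.
Check: d/dx[(2 - 3*x/2)/(3*x**2/2 + 2) - 3*atan(x/2)/4] = (-9*x**4 - 48*x**3 - 24*x**2 - 192*x - 144)/(18*x**6 + 120*x**4 + 224*x**2 + 128) = G'(x).

G(x) = (2 - 3*x/2)/(3*x**2/2 + 2) - 3*atan(x/2)/4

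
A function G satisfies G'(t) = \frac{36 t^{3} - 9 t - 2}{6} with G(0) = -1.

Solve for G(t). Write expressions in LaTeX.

The proposed G(t) is checked by its d/dt: the result must match the given G'(t).
A general antiderivative is \frac{3 t^{4}}{2} - \frac{3 t^{2}}{4} - \frac{t}{3} + C.
The condition gives C = -1 - (0) = -1.
So G(t) = \frac{3 t^{4}}{2} - \frac{3 t^{2}}{4} - \frac{t}{3} - 1.
Check: d/dt[\frac{3 t^{4}}{2} - \frac{3 t^{2}}{4} - \frac{t}{3} - 1] = 6 t^{3} - \frac{3 t}{2} - \frac{1}{3}, which equals G'(t).

G(t) = \frac{3 t^{4}}{2} - \frac{3 t^{2}}{4} - \frac{t}{3} - 1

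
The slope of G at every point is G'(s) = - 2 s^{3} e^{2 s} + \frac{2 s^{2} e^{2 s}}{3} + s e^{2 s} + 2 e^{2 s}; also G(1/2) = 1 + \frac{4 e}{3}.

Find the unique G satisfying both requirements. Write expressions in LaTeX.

Recognize the product-rule pattern: G'(s) = u'v + uv' with u = - s^{3} + \frac{11 s^{2}}{6} - \frac{4 s}{3} + \frac{5}{3}, v = e^{2 s}, so integration by parts undoes it.
A general antiderivative is \frac{\left(- 6 s^{3} + 11 s^{2} - 8 s + 10\right) e^{2 s}}{6} + C.
The condition gives C = 1 + \frac{4 e}{3} - (\frac{4 e}{3}) = 1.
So G(s) = - s^{3} e^{2 s} + \frac{11 s^{2} e^{2 s}}{6} - \frac{4 s e^{2 s}}{3} + \frac{5 e^{2 s}}{3} + 1.
Check: d/ds[- s^{3} e^{2 s} + \frac{11 s^{2} e^{2 s}}{6} - \frac{4 s e^{2 s}}{3} + \frac{5 e^{2 s}}{3} + 1] = - 2 s^{3} e^{2 s} + \frac{2 s^{2} e^{2 s}}{3} + s e^{2 s} + 2 e^{2 s} = G'(s).

G(s) = - s^{3} e^{2 s} + \frac{11 s^{2} e^{2 s}}{6} - \frac{4 s e^{2 s}}{3} + \frac{5 e^{2 s}}{3} + 1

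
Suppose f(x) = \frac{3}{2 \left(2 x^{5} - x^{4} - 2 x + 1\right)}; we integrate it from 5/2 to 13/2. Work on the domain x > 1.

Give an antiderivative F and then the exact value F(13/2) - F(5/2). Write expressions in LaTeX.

Antiderivative: F(x) = \frac{15 \log{\left(x - 1 \right)} - 32 \log{\left(x - \frac{1}{2} \right)} + 5 \log{\left(x + 1 \right)} + 6 \log{\left(x^{2} + 1 \right)} + 6 \operatorname{atan}{\left(x \right)}}{40}; value = - \frac{4 \log{\left(6 \right)}}{5} - \frac{3 \log{\left(\frac{29}{4} \right)}}{20} - \frac{3 \operatorname{atan}{\left(\frac{5}{2} \right)}}{20} - \frac{\log{\left(\frac{7}{2} \right)}}{8} - \frac{3 \log{\left(\frac{3}{2} \right)}}{8} + \frac{3 \operatorname{atan}{\left(\frac{13}{2} \right)}}{20} + \frac{\log{\left(\frac{15}{2} \right)}}{8} + \frac{4 \log{\left(2 \right)}}{5} + \frac{3 \log{\left(\frac{173}{4} \right)}}{20} + \frac{3 \log{\left(\frac{11}{2} \right)}}{8}

The denominator factors as 2 \left(x - 1\right) \left(x + 1\right) \left(2 x - 1\right) \left(x^{2} + 1\right); partial fractions split f into directly integrable pieces: \frac{3 \left(2 x + 1\right)}{20 \left(x^{2} + 1\right)} - \frac{8}{5 \left(2 x - 1\right)} + \frac{1}{8 \left(x + 1\right)} + \frac{3}{8 \left(x - 1\right)}.
F(x) = \frac{15 \log{\left(x - 1 \right)} - 32 \log{\left(x - \frac{1}{2} \right)} + 5 \log{\left(x + 1 \right)} + 6 \log{\left(x^{2} + 1 \right)} + 6 \operatorname{atan}{\left(x \right)}}{40} is an antiderivative of f.
Check: d/dx[\frac{15 \log{\left(x - 1 \right)} - 32 \log{\left(x - \frac{1}{2} \right)} + 5 \log{\left(x + 1 \right)} + 6 \log{\left(x^{2} + 1 \right)} + 6 \operatorname{atan}{\left(x \right)}}{40}] = \frac{3}{4 x^{5} - 2 x^{4} - 4 x + 2}, which equals f(x).
F(13/2) = - \frac{4 \log{\left(6 \right)}}{5} + \frac{3 \operatorname{atan}{\left(\frac{13}{2} \right)}}{20} + \frac{\log{\left(\frac{15}{2} \right)}}{8} + \frac{3 \log{\left(\frac{173}{4} \right)}}{20} + \frac{3 \log{\left(\frac{11}{2} \right)}}{8}; F(5/2) = - \frac{4 \log{\left(2 \right)}}{5} + \frac{3 \log{\left(\frac{3}{2} \right)}}{8} + \frac{\log{\left(\frac{7}{2} \right)}}{8} + \frac{3 \operatorname{atan}{\left(\frac{5}{2} \right)}}{20} + \frac{3 \log{\left(\frac{29}{4} \right)}}{20}.
Integral = F(13/2) - F(5/2) = - \frac{4 \log{\left(6 \right)}}{5} - \frac{3 \log{\left(\frac{29}{4} \right)}}{20} - \frac{3 \operatorname{atan}{\left(\frac{5}{2} \right)}}{20} - \frac{\log{\left(\frac{7}{2} \right)}}{8} - \frac{3 \log{\left(\frac{3}{2} \right)}}{8} + \frac{3 \operatorname{atan}{\left(\frac{13}{2} \right)}}{20} + \frac{\log{\left(\frac{15}{2} \right)}}{8} + \frac{4 \log{\left(2 \right)}}{5} + \frac{3 \log{\left(\frac{173}{4} \right)}}{20} + \frac{3 \log{\left(\frac{11}{2} \right)}}{8}.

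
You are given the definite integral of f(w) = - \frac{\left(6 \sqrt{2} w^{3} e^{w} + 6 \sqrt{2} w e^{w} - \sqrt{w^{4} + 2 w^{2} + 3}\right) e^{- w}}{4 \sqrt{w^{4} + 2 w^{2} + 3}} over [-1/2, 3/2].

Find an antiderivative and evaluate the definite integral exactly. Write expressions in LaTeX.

Antiderivative: F(w) = - \frac{\left(3 \sqrt{2} \sqrt{w^{4} + 2 w^{2} + 3} e^{w} + 1\right) e^{- w}}{4}; value = - \frac{3 \sqrt{402}}{16} - \frac{1}{4 e^{\frac{3}{2}}} + \frac{e^{\frac{1}{2}}}{4} + \frac{3 \sqrt{114}}{16}

Any candidate F(w) must reproduce f(w) exactly when differentiated.
F(w) = - \frac{\left(3 \sqrt{2} \sqrt{w^{4} + 2 w^{2} + 3} e^{w} + 1\right) e^{- w}}{4} is an antiderivative of f.
Check: d/dw[- \frac{\left(3 \sqrt{2} \sqrt{w^{4} + 2 w^{2} + 3} e^{w} + 1\right) e^{- w}}{4}] = \frac{\left(- 6 \sqrt{2} w^{3} e^{w} - 6 \sqrt{2} w e^{w} + \sqrt{w^{4} + 2 w^{2} + 3}\right) e^{- w}}{4 \sqrt{w^{4} + 2 w^{2} + 3}}, which equals f(w).
F(3/2) = - \frac{3 \sqrt{402}}{16} - \frac{1}{4 e^{\frac{3}{2}}}; F(-1/2) = - \frac{3 \sqrt{114}}{16} - \frac{e^{\frac{1}{2}}}{4}.
Integral = F(3/2) - F(-1/2) = - \frac{3 \sqrt{402}}{16} - \frac{1}{4 e^{\frac{3}{2}}} + \frac{e^{\frac{1}{2}}}{4} + \frac{3 \sqrt{114}}{16}.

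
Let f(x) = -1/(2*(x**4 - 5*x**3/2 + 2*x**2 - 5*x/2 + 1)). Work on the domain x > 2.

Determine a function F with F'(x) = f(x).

An antiderivative is F(x) = -log(x - 2)/15 + 4*log(x - 1/2)/15 - log(x**2 + 1)/10.

Factor the denominator ((x - 2)*(2*x - 1)*(x**2 + 1)) and decompose: f = -x/(5*(x**2 + 1)) + 8/(15*(2*x - 1)) - 1/(15*(x - 2)); each piece integrates to a log, atan, or power term.
Check: d/dx[-log(x - 2)/15 + 4*log(x - 1/2)/15 - log(x**2 + 1)/10] = -1/(2*x**4 - 5*x**3 + 4*x**2 - 5*x + 2), which equals f(x).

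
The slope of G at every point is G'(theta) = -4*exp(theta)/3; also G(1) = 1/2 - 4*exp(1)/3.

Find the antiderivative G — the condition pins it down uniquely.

G(theta) = -(8*exp(theta) - 3)/6

Since d/dtheta undoes antidifferentiation here, G(theta) must give back the stated G'(theta).
A general antiderivative is -4*exp(theta)/3 + C.
The condition gives C = 1/2 - 4*exp(1)/3 - (-4*exp(1)/3) = 1/2.
So G(theta) = -(8*exp(theta) - 3)/6.
Check: d/dtheta[-(8*exp(theta) - 3)/6] = -4*exp(theta)/3 = G'(theta).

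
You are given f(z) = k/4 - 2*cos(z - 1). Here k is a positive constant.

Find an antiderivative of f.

A candidate is checked by its d/dz: the result must match f(z).
Check: d/dz[k*z/4 - 2*sin(z - 1)] = k/4 - 2*cos(z - 1) = f(z).

An antiderivative is F(z) = k*z/4 - 2*sin(z - 1).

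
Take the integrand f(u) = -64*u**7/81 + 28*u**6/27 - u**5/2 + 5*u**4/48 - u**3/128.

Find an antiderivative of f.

The substitution w = 2*u**2/3 - u/4 works: f is exactly (dF/dw)*(dw/du) for that inner function.
Check: d/du[-8*u**8/81 + 4*u**7/27 - u**6/12 + u**5/48 - u**4/512] = -64*u**7/81 + 28*u**6/27 - u**5/2 + 5*u**4/48 - u**3/128 = f(u).

An antiderivative is F(u) = -8*u**8/81 + 4*u**7/27 - u**6/12 + u**5/48 - u**4/512.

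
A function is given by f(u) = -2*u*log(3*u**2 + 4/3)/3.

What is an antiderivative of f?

Any candidate F(u) must reproduce f(u) exactly when differentiated.
Check: d/du[(-9*u**2*log(3*u**2 + 4/3) + 9*u**2 - 4*log(9*u**2 + 4))/27] = -2*u*log(3*u**2 + 4/3)/3 = f(u).

An antiderivative is F(u) = (-9*u**2*log(3*u**2 + 4/3) + 9*u**2 - 4*log(9*u**2 + 4))/27.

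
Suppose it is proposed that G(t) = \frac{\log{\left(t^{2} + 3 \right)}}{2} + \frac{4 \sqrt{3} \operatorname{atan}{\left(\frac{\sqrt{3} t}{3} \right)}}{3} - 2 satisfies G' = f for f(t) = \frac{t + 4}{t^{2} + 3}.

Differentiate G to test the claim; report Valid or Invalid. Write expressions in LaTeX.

Valid. The derivative of G reproduces f.

d/dt[G] = \frac{t + 4}{t^{2} + 3}
This equals f(t) exactly, so the claim holds.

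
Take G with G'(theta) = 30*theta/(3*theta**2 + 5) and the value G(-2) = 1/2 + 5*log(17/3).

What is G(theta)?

The substitution u = theta**2 + 5/3 works: G'(theta) is exactly (dG/du)*(du/dtheta) for that inner function.
A general antiderivative is 5*log(theta**2 + 5/3) + C.
The condition gives C = 1/2 + 5*log(17/3) - (5*log(17/3)) = 1/2.
So G(theta) = 5*log(theta**2 + 5/3) + 1/2.
Check: d/dtheta[5*log(theta**2 + 5/3) + 1/2] = 30*theta/(3*theta**2 + 5) = G'(theta).

G(theta) = 5*log(theta**2 + 5/3) + 1/2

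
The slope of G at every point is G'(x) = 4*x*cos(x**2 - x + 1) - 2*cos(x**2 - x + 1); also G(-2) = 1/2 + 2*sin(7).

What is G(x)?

The substitution u = x**2 - x + 1 works: G'(x) is exactly (dG/du)*(du/dx) for that inner function.
A general antiderivative is 2*sin(x**2 - x + 1) + C.
The condition gives C = 1/2 + 2*sin(7) - (2*sin(7)) = 1/2.
So G(x) = 2*sin(x**2 - x + 1) + 1/2.
Check: d/dx[2*sin(x**2 - x + 1) + 1/2] = 4*x*cos(x**2 - x + 1) - 2*cos(x**2 - x + 1) = G'(x).

G(x) = 2*sin(x**2 - x + 1) + 1/2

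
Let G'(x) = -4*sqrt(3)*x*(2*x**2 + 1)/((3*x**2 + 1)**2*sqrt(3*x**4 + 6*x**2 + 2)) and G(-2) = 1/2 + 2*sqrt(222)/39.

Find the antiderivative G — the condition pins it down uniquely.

G(x) = (9*x**2 + 4*sqrt(3)*sqrt(3*x**4 + 6*x**2 + 2) + 3)/(6*(3*x**2 + 1))

G'(x) has the shape u'v + uv' for u = 4/(3*(2*x**2 + 2/3)) and v = sqrt(x**4 + 2*x**2 + 2/3) — it is the derivative of the product u*v.
A general antiderivative is 4*sqrt(x**4 + 2*x**2 + 2/3)/(3*(2*x**2 + 2/3)) + C.
The condition gives C = 1/2 + 2*sqrt(222)/39 - (2*sqrt(222)/39) = 1/2.
So G(x) = (9*x**2 + 4*sqrt(3)*sqrt(3*x**4 + 6*x**2 + 2) + 3)/(6*(3*x**2 + 1)).
Check: d/dx[(9*x**2 + 4*sqrt(3)*sqrt(3*x**4 + 6*x**2 + 2) + 3)/(6*(3*x**2 + 1))] = (-8*sqrt(3)*x**3 - 4*sqrt(3)*x)/(9*x**4*sqrt(3*x**4 + 6*x**2 + 2) + 6*x**2*sqrt(3*x**4 + 6*x**2 + 2) + sqrt(3*x**4 + 6*x**2 + 2)), which equals G'(x).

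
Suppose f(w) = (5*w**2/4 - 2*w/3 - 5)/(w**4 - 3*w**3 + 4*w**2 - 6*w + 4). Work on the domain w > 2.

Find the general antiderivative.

The denominator factors as 12*(w - 2)*(w - 1)*(w**2 + 2); partial fractions split f into directly integrable pieces: -(45*w - 8)/(36*(w**2 + 2)) + 53/(36*(w - 1)) - 2/(9*(w - 2)).
Check: d/dw[(-16*log(w - 2) + 106*log(w - 1) - 45*log(w**2 + 2) + 8*sqrt(2)*atan(sqrt(2)*w/2))/72] = (15*w**2 - 8*w - 60)/(12*w**4 - 36*w**3 + 48*w**2 - 72*w + 48), which equals f(w).

F(w) = (-16*log(w - 2) + 106*log(w - 1) - 45*log(w**2 + 2) + 8*sqrt(2)*atan(sqrt(2)*w/2))/72 + C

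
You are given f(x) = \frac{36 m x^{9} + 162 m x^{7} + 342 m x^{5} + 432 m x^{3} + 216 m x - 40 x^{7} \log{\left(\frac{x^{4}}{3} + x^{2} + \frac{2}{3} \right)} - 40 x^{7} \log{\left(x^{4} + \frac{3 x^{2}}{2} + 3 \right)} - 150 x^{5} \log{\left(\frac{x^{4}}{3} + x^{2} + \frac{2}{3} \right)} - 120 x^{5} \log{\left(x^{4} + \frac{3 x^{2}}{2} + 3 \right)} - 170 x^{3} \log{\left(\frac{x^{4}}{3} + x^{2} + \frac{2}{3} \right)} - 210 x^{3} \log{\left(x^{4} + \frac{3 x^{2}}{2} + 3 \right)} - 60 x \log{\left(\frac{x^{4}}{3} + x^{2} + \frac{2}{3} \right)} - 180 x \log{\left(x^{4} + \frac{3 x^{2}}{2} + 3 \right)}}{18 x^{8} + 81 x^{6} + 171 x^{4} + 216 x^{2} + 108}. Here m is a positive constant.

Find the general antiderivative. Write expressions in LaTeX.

An antiderivative F(x) passes only if d/dx[F] lands on f(x) exactly.
Check: d/dx[m x^{2} - \frac{5 \log{\left(\frac{x^{4}}{3} + x^{2} + \frac{2}{3} \right)} \log{\left(x^{4} + \frac{3 x^{2}}{2} + 3 \right)}}{9}] = \frac{36 m x^{9} + 162 m x^{7} + 342 m x^{5} + 432 m x^{3} + 216 m x - 40 x^{7} \log{\left(\frac{x^{4}}{3} + x^{2} + \frac{2}{3} \right)} - 40 x^{7} \log{\left(x^{4} + \frac{3 x^{2}}{2} + 3 \right)} - 150 x^{5} \log{\left(\frac{x^{4}}{3} + x^{2} + \frac{2}{3} \right)} - 120 x^{5} \log{\left(x^{4} + \frac{3 x^{2}}{2} + 3 \right)} - 170 x^{3} \log{\left(\frac{x^{4}}{3} + x^{2} + \frac{2}{3} \right)} - 210 x^{3} \log{\left(x^{4} + \frac{3 x^{2}}{2} + 3 \right)} - 60 x \log{\left(\frac{x^{4}}{3} + x^{2} + \frac{2}{3} \right)} - 180 x \log{\left(x^{4} + \frac{3 x^{2}}{2} + 3 \right)}}{18 x^{8} + 81 x^{6} + 171 x^{4} + 216 x^{2} + 108} = f(x).

F(x) = m x^{2} - \frac{5 \log{\left(\frac{x^{4}}{3} + x^{2} + \frac{2}{3} \right)} \log{\left(x^{4} + \frac{3 x^{2}}{2} + 3 \right)}}{9} + C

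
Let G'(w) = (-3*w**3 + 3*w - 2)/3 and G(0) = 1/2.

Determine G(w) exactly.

G(w) = (-3*w**4 + 6*w**2 - 8*w + 6)/12

Whatever form G(w) takes, its d/dw must return the stated G'(w).
A general antiderivative is -w**4/4 + w**2/2 - 2*w/3 + C.
The condition gives C = 1/2 - (0) = 1/2.
So G(w) = (-3*w**4 + 6*w**2 - 8*w + 6)/12.
Check: d/dw[(-3*w**4 + 6*w**2 - 8*w + 6)/12] = -w**3 + w - 2/3, which equals G'(w).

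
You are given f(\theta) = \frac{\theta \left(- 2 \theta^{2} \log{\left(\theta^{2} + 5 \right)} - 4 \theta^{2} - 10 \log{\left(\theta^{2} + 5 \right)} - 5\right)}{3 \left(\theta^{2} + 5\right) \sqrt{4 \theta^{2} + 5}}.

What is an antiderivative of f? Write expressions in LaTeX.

f has the shape u'v + uv' for u = - \frac{\sqrt{4 \theta^{2} + 5}}{6} and v = \log{\left(\theta^{2} + 5 \right)} — it is the derivative of the product u*v.
Check: d/d\theta[- \frac{\sqrt{4 \theta^{2} + 5} \log{\left(\theta^{2} + 5 \right)}}{6}] = \frac{- 2 \theta^{3} \log{\left(\theta^{2} + 5 \right)} - 4 \theta^{3} - 10 \theta \log{\left(\theta^{2} + 5 \right)} - 5 \theta}{3 \theta^{2} \sqrt{4 \theta^{2} + 5} + 15 \sqrt{4 \theta^{2} + 5}}, which equals f(\theta).

An antiderivative is F(\theta) = - \frac{\sqrt{4 \theta^{2} + 5} \log{\left(\theta^{2} + 5 \right)}}{6}.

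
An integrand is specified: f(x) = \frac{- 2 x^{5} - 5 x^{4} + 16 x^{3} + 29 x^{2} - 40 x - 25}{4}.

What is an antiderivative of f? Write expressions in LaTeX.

f matches the chain-rule pattern g'(h)*h' with inner function h(x) = \frac{x^{2}}{2} + \frac{x}{2} - \frac{5}{2}; substituting u = h(x) collapses the integral.
Check: d/dx[- \frac{\left(x^{2} + x - 5\right)^{3}}{12}] = - \frac{x^{5}}{2} - \frac{5 x^{4}}{4} + 4 x^{3} + \frac{29 x^{2}}{4} - 10 x - \frac{25}{4}, which equals f(x).

An antiderivative is F(x) = - \frac{\left(x^{2} + x - 5\right)^{3}}{12}.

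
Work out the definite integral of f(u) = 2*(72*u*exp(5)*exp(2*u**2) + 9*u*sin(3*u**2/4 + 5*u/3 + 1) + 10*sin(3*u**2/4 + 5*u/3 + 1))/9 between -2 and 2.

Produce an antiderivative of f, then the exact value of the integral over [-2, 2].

Differentiate the proposed F(u) back; it has to land on f(u) exactly.
F(u) = 4*exp(5)*exp(2*u**2) - 4*cos(3*u**2/4 + 5*u/3 + 1)/3 is an antiderivative of f.
Check: d/du[4*exp(5)*exp(2*u**2) - 4*cos(3*u**2/4 + 5*u/3 + 1)/3] = 16*u*exp(5)*exp(2*u**2) + 2*u*sin(3*u**2/4 + 5*u/3 + 1) + 20*sin(3*u**2/4 + 5*u/3 + 1)/9, which equals f(u).
F(2) = -4*cos(22/3)/3 + 4*exp(13); F(-2) = -4*cos(2/3)/3 + 4*exp(13).
Integral = F(2) - F(-2) = -4*cos(22/3)/3 + 4*cos(2/3)/3.

Antiderivative: F(u) = 4*exp(5)*exp(2*u**2) - 4*cos(3*u**2/4 + 5*u/3 + 1)/3; value = -4*cos(22/3)/3 + 4*cos(2/3)/3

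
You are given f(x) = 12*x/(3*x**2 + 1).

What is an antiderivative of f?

The substitution u = 2*x**2 + 2/3 works: f is exactly (dF/du)*(du/dx) for that inner function.
Check: d/dx[2*log(x**2 + 1/3)] = 12*x/(3*x**2 + 1) = f(x).

An antiderivative is F(x) = 2*log(x**2 + 1/3).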